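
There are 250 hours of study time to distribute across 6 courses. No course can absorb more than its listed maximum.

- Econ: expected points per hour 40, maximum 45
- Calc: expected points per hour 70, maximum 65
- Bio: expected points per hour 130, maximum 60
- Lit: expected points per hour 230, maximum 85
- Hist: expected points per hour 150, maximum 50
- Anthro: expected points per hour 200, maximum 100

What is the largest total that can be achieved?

Highest expected points per hour first: Lit 230 > Anthro 200 > Hist 150 > Bio 130 > Calc 70 > Econ 40.
Give Lit 85 to hit its cap of 85 ; 165 left.
Give Anthro 100 to hit its cap of 100 ; 65 left.
Give Hist 50 to hit its cap of 50 ; 15 left.
Bio: +15 (room for 60) → 15. Pool exhausted.
Total = 130×15 + 230×85 + 150×50 + 200×100 = 49000.

49000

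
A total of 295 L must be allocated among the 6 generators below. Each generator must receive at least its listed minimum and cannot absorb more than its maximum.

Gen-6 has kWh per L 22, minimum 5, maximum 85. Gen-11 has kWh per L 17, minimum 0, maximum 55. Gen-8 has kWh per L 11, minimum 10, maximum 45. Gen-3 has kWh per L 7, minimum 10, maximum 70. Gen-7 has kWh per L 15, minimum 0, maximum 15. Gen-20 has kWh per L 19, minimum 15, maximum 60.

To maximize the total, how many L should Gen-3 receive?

35

Meeting every minimum uses 5+0+10+10+0+15 = 40 L, leaving 255.
Highest kWh per L first: Gen-6 22 > Gen-20 19 > Gen-11 17 > Gen-7 15 > Gen-8 11 > Gen-3 7.
Gen-6 takes 80 more to reach its cap of 85 ; 175 left.
Gen-20 takes 45 more to reach its cap of 60 ; 130 left.
Gen-11 takes 55 more to reach its cap of 55 ; 75 left.
Gen-7 takes 15 more to reach its cap of 15 ; 60 left.
Gen-8: +35 to 45 (cap) ; 25 left.
Gen-3: +25 (room for 60) → 35. Pool exhausted.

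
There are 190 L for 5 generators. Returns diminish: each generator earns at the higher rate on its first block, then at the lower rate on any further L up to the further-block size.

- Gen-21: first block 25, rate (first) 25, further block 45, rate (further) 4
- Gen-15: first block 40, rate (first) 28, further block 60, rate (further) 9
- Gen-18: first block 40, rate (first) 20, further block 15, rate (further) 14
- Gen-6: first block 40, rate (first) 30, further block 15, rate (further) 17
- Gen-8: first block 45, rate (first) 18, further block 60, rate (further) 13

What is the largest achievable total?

4555

Rank every tier by rate: Gen-6/first 30 > Gen-15/first 28 > Gen-21/first 25 > Gen-18/first 20 > Gen-8/first 18 > Gen-6/second 17 > Gen-18/second 14 > Gen-8/second 13 > Gen-15/second 9 > Gen-21/second 4.
Gen-6/first (30): +40 ; 150 left.
Fill Gen-15 first block (40 at 28) ; 110 left.
Fill Gen-21 first block (25 at 25) ; 85 left.
Gen-18/first (20): +40 ; 45 left.
Gen-8 first at 18: fill all 45 ; 0 left.
Total = 30×40 + 28×40 + 25×25 + 20×40 + 18×45 = 4555.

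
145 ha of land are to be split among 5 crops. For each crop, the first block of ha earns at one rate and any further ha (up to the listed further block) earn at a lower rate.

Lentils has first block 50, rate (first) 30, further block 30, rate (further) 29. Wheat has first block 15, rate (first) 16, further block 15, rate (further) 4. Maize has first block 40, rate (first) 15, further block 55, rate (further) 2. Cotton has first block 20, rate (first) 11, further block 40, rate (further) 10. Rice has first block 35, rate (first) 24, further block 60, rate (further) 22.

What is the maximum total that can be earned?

3870

Rank every tier by rate: Lentils/tier1 30 > Lentils/tier2 29 > Rice/tier1 24 > Rice/tier2 22 > Wheat/tier1 16 > Maize/tier1 15 > Cotton/tier1 11 > Cotton/tier2 10 > Wheat/tier2 4 > Maize/tier2 2.
Fill Lentils tier1 block (50 at 30) — 95 left.
Fill Lentils tier2 block (30 at 29) — 65 left.
Rice/tier1 (24): +35 — 30 left.
Rice tier2 at 22: only 30 left, fill 30.
Total = 30×50 + 29×30 + 24×35 + 22×30 = 3870.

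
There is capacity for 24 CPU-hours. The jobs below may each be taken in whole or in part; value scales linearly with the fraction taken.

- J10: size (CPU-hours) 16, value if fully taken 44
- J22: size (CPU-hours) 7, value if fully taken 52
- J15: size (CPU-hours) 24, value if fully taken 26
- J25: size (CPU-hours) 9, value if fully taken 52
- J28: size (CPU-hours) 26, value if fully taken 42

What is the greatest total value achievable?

Best value per unit of size first: J22 52/7≈7.43, J25 52/9≈5.78, J10 44/16≈2.75, J28 42/26≈1.62, J15 26/24≈1.08.
Take all of J22 (7 CPU-hours, value 52) → 17 CPU-hours left.
J25: take in full, 9 CPU-hours for value 52 → 8 left.
8 CPU-hours left: a 8/16 share of J10 gives 44×8/16 = 22.
Total value = 126.

126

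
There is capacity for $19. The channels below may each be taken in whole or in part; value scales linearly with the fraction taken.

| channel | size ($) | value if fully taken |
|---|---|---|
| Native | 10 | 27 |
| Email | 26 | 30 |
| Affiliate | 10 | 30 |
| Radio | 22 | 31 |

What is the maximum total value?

54.3

Rank by value-to-size ratio: Affiliate 30/10≈3, Native 27/10≈2.7, Radio 31/22≈1.41, Email 30/26≈1.15.
Affiliate: take in full, 10 $ for value 30 → 9 left.
Only 9 $ remain; take 9/10 of Native for value 27×9/10 = 24.3.
Total value = 54.3.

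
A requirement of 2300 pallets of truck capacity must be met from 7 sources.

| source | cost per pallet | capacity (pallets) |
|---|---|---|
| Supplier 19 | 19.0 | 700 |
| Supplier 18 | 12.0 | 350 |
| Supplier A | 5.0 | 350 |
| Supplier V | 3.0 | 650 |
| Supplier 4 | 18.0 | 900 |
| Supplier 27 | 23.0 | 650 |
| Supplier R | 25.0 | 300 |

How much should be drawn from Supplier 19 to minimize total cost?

50

Cheapest first:
Supplier V (3.0): use full 650 → 1650 pallets to go.
Take 350 from Supplier A at 5.0 → need 1300 more.
Supplier 18 (12.0): use full 350 → 950 pallets to go.
Supplier 4 at 18.0: take all 900 pallets → 50 still needed.
Take 50 from Supplier 19 at 19.0 to finish.
Supplier 27, Supplier R: unused.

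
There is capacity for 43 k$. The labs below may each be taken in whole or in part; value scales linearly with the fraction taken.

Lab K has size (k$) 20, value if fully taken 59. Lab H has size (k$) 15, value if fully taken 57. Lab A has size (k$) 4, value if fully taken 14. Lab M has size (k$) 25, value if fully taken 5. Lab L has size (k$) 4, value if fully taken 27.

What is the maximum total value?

157

Best value per unit of size first: Lab L 27/4≈6.75, Lab H 57/15≈3.8, Lab A 14/4≈3.5, Lab K 59/20≈2.95, Lab M 5/25≈0.2.
All 4 k$ of Lab L fit (value 27) → 39 remain.
Take all of Lab H (15 k$, value 57) → 24 k$ left.
Lab A: take in full, 4 k$ for value 14 → 20 left.
All 20 k$ of Lab K fit (value 59) → 0 remain.
Total value = 157.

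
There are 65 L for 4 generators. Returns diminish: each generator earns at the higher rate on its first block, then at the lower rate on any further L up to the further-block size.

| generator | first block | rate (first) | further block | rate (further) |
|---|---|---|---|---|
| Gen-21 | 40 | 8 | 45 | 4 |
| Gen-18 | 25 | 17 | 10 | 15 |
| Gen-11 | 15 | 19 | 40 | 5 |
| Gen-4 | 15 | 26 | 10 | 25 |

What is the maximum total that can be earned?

Treat each block as its own option and order by rate: Gen-4/first 26 > Gen-4/second 25 > Gen-11/first 19 > Gen-18/first 17 > Gen-18/second 15 > Gen-21/first 8 > Gen-11/second 5 > Gen-21/second 4.
Gen-4 first at 26: fill all 15 → 50 left.
Fill Gen-4 second block (10 at 25) → 40 left.
Gen-11 first at 19: fill all 15 → 25 left.
Gen-18/first (17): +25 → 0 left.
Total = 26×15 + 25×10 + 19×15 + 17×25 = 1350.

1350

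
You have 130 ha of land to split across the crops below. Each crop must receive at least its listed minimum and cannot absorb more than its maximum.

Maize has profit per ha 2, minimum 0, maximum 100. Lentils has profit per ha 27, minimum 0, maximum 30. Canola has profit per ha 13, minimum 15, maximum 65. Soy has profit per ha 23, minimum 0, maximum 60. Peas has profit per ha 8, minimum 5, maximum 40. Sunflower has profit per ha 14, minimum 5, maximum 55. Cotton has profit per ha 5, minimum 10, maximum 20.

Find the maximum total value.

2615

Meeting every minimum uses 0+0+15+0+5+5+10 = 35 ha, leaving 95.
Rank by profit per ha: Lentils 27 > Soy 23 > Sunflower 14 > Canola 13 > Peas 8 > Cotton 5 > Maize 2.
Give Lentils 30 more to hit its cap of 30 — 65 left.
Give Soy 60 more to hit its cap of 60 — 5 left.
Sunflower has room for 50 more but only 5 remain, so it gets 10.
Total = 27×30 + 13×15 + 23×60 + 8×5 + 14×10 + 5×10 = 2615.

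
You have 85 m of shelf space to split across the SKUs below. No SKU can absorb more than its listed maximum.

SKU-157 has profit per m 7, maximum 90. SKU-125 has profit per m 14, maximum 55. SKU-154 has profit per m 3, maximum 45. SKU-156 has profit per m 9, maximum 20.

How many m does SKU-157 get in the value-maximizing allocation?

Order the SKUs by profit per m: SKU-125 14 > SKU-156 9 > SKU-157 7 > SKU-154 3.
SKU-125: +55 to 55 (cap) — 30 left.
SKU-156: +20 to 20 (cap) — 10 left.
Only 10 left; SKU-157 takes them to reach 10.

10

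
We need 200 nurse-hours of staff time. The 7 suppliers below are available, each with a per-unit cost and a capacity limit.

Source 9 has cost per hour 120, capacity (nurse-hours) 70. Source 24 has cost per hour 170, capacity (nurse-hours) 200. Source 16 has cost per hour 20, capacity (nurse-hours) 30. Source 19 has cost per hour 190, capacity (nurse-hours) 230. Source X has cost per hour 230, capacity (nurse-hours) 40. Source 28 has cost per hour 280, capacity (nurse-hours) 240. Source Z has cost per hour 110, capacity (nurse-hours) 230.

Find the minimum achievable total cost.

19300

Fill from the cheapest supplier first.
Source 16 (20): use full 30 — 170 nurse-hours to go.
Source Z (110): take the remaining 170 — done.
Source 9, Source 24, Source 19, Source X, Source 28: unused.
Cost = 30×20 + 170×110 = 19300.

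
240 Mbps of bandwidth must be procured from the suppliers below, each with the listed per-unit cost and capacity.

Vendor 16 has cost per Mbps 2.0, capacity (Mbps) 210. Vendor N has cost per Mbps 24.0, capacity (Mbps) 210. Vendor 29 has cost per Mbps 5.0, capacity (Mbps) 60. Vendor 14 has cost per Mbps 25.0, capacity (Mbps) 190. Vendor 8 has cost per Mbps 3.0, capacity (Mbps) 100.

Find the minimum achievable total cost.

510

Use suppliers in increasing cost order.
Take 210 from Vendor 16 at 2.0 → need 30 more.
Take 30 from Vendor 8 at 3.0 to finish.
Vendor 29, Vendor N, Vendor 14: unused.
Cost = 210×2.0 + 30×3.0 = 510.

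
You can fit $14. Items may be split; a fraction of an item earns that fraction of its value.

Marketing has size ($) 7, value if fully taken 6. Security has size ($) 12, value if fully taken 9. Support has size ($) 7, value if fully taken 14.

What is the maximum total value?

20

Best value per unit of size first: Support 14/7≈2, Marketing 6/7≈0.857, Security 9/12≈0.75.
All 7 $ of Support fit (value 14) ; 7 remain.
All 7 $ of Marketing fit (value 6) ; 0 remain.
Total value = 20.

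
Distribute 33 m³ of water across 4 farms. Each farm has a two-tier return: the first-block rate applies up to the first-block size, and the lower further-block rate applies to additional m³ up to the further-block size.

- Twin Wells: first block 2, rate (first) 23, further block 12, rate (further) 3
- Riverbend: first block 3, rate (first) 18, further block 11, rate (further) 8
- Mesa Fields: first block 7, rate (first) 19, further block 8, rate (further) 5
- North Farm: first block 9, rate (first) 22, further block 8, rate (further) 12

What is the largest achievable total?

559

Order all 8 blocks by rate: Twin Wells/first 23 > North Farm/first 22 > Mesa Fields/first 19 > Riverbend/first 18 > North Farm/second 12 > Riverbend/second 8 > Mesa Fields/second 5 > Twin Wells/second 3.
Twin Wells first at 23: fill all 2 — 31 left.
North Farm first at 22: fill all 9 — 22 left.
Mesa Fields/first (19): +7 — 15 left.
Riverbend/first (18): +3 — 12 left.
Fill North Farm second block (8 at 12) — 4 left.
4 remain; put them into Riverbend second at 8.
Total = 23×2 + 22×9 + 19×7 + 18×3 + 12×8 + 8×4 = 559.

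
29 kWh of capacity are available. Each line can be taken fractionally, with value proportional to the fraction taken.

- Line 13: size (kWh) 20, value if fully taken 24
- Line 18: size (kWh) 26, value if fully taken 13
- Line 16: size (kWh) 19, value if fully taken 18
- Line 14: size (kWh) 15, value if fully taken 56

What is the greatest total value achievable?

Sort by value density: Line 14 56/15≈3.73, Line 13 24/20≈1.2, Line 16 18/19≈0.947, Line 18 13/26≈0.5.
Line 14: take in full, 15 kWh for value 56 — 14 left.
Only 14 kWh remain; take 14/20 of Line 13 for value 24×14/20 = 16.8.
Total value = 72.8.

72.8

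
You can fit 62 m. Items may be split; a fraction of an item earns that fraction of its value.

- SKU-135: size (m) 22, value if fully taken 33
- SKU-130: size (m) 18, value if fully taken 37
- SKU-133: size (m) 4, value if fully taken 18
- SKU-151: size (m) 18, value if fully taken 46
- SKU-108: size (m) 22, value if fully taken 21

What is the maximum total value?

134

Sort by value density: SKU-133 18/4≈4.5, SKU-151 46/18≈2.56, SKU-130 37/18≈2.06, SKU-135 33/22≈1.5, SKU-108 21/22≈0.955.
All 4 m of SKU-133 fit (value 18) — 58 remain.
SKU-151: take in full, 18 m for value 46 — 40 left.
All 18 m of SKU-130 fit (value 37) — 22 remain.
SKU-135: take in full, 22 m for value 33 — 0 left.
Total value = 134.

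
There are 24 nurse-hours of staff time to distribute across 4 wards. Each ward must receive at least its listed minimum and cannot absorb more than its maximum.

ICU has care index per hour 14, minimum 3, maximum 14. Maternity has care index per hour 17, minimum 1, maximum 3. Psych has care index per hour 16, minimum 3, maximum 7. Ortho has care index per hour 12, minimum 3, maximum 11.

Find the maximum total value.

353

Meeting every minimum uses 3+1+3+3 = 10 nurse-hours, leaving 14.
Rank by care index per hour: Maternity 17 > Psych 16 > ICU 14 > Ortho 12.
Maternity takes 2 more to reach its cap of 3 — 12 left.
Give Psych 4 more to hit its cap of 7 — 8 left.
ICU has room for 11 more but only 8 remain, so it gets 11.
Total = 14×11 + 17×3 + 16×7 + 12×3 = 353.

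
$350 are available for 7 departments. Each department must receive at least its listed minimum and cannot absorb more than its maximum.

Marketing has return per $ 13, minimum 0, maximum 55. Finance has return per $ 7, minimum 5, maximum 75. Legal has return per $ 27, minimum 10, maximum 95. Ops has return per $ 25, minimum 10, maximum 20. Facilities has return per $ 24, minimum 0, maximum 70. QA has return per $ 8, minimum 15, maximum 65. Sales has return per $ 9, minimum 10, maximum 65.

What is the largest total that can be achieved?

Meeting every minimum uses 0+5+10+10+0+15+10 = 50 $, leaving 300.
Highest return per $ first: Legal 27 > Ops 25 > Facilities 24 > Marketing 13 > Sales 9 > QA 8 > Finance 7.
Give Legal 85 more to hit its cap of 95 ; 215 left.
Ops takes 10 more to reach its cap of 20 ; 205 left.
Give Facilities 70 more to hit its cap of 70 ; 135 left.
Give Marketing 55 more to hit its cap of 55 ; 80 left.
Sales takes 55 more to reach its cap of 65 ; 25 left.
QA: +25 (room for 50) → 40. Pool exhausted.
Total = 13×55 + 7×5 + 27×95 + 25×20 + 24×70 + 8×40 + 9×65 = 6400.

6400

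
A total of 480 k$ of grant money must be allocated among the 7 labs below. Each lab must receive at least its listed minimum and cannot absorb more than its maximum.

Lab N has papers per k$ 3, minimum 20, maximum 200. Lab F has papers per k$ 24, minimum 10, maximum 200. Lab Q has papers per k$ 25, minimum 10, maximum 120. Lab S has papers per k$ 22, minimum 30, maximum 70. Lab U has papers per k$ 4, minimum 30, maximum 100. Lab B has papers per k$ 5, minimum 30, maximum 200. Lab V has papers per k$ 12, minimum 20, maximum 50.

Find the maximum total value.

9690

Meeting every minimum uses 20+10+10+30+30+30+20 = 150 k$, leaving 330.
Rank by papers per k$: Lab Q 25 > Lab F 24 > Lab S 22 > Lab V 12 > Lab B 5 > Lab U 4 > Lab N 3.
Lab Q takes 110 more to reach its cap of 120 → 220 left.
Give Lab F 190 more to hit its cap of 200 → 30 left.
Only 30 left; Lab S takes them to reach 60.
Total = 3×20 + 24×200 + 25×120 + 22×60 + 4×30 + 5×30 + 12×20 = 9690.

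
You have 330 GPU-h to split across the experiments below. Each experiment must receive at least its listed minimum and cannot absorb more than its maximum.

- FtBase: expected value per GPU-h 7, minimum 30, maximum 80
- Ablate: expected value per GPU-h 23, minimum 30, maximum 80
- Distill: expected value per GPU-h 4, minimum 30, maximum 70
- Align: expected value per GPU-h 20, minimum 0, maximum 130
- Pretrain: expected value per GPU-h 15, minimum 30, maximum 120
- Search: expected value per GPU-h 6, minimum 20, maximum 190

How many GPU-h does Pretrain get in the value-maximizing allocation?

Meeting every minimum uses 30+30+30+0+30+20 = 140 GPU-h, leaving 190.
Rank by expected value per GPU-h: Ablate 23 > Align 20 > Pretrain 15 > FtBase 7 > Search 6 > Distill 4.
Give Ablate 50 more to hit its cap of 80 — 140 left.
Align takes 130 more to reach its cap of 130 — 10 left.
Pretrain: +10 (room for 90) → 40. Pool exhausted.

40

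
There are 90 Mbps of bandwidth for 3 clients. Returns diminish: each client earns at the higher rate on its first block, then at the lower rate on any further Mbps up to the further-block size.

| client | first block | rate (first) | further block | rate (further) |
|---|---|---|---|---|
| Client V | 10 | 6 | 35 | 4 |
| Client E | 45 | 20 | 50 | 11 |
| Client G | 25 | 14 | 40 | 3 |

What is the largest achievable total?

Order all 6 blocks by rate: Client E/T1 20 > Client G/T1 14 > Client E/T2 11 > Client V/T1 6 > Client V/T2 4 > Client G/T2 3.
Fill Client E T1 block (45 at 20) — 45 left.
Client G/T1 (14): +25 — 20 left.
Client E/T2: +20 of 50 at 11; pool empty.
Total = 20×45 + 14×25 + 11×20 = 1470.

1470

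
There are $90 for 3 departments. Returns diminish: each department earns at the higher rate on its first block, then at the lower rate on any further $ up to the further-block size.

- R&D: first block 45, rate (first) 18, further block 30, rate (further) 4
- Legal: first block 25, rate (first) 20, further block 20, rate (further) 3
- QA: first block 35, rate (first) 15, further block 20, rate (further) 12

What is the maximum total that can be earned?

Order all 6 blocks by rate: Legal/tier1 20 > R&D/tier1 18 > QA/tier1 15 > QA/tier2 12 > R&D/tier2 4 > Legal/tier2 3.
Legal tier1 at 20: fill all 25 ; 65 left.
R&D/tier1 (18): +45 ; 20 left.
20 remain; put them into QA tier1 at 15.
Total = 20×25 + 18×45 + 15×20 = 1610.

1610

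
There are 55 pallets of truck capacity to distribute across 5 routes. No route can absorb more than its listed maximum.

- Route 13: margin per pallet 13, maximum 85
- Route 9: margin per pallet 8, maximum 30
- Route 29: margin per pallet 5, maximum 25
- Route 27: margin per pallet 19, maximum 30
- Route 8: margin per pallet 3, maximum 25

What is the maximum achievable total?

Rank by margin per pallet: Route 27 19 > Route 13 13 > Route 9 8 > Route 29 5 > Route 8 3.
Route 27 takes 30 to reach its cap of 30 → 25 left.
Route 13: +25 (room for 85) → 25. Pool exhausted.
Total = 13×25 + 19×30 = 895.

895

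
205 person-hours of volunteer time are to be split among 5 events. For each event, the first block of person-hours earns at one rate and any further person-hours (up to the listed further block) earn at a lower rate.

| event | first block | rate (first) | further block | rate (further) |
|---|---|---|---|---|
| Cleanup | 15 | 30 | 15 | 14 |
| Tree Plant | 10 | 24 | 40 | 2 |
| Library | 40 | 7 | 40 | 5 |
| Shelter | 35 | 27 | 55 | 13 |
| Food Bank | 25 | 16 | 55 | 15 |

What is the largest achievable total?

3720

Rank every tier by rate: Cleanup/first 30 > Shelter/first 27 > Tree Plant/first 24 > Food Bank/first 16 > Food Bank/second 15 > Cleanup/second 14 > Shelter/second 13 > Library/first 7 > Library/second 5 > Tree Plant/second 2.
Cleanup first at 30: fill all 15 ; 190 left.
Shelter first at 27: fill all 35 ; 155 left.
Fill Tree Plant first block (10 at 24) ; 145 left.
Fill Food Bank first block (25 at 16) ; 120 left.
Fill Food Bank second block (55 at 15) ; 65 left.
Cleanup/second (14): +15 ; 50 left.
Shelter second at 13: only 50 left, fill 50.
Total = 30×15 + 27×35 + 24×10 + 16×25 + 15×55 + 14×15 + 13×50 = 3720.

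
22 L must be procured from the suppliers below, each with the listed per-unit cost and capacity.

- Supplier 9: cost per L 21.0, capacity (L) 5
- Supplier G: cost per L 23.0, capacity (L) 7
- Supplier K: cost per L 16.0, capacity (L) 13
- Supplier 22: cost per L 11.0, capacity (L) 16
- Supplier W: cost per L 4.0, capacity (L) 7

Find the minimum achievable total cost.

193

Use suppliers in increasing cost order.
Take 7 from Supplier W at 4.0 → need 15 more.
Supplier 22 (11.0): take the remaining 15 → done.
Supplier K, Supplier 9, Supplier G: unused.
Cost = 7×4.0 + 15×11.0 = 193.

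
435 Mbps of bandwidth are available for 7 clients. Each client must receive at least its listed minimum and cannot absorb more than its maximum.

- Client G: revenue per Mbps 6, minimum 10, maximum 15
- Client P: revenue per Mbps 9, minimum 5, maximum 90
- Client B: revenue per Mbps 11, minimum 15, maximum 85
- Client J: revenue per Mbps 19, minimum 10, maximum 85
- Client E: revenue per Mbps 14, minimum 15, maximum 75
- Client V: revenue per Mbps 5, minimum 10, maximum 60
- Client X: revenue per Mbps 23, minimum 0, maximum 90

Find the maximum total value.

6500

Meeting every minimum uses 10+5+15+10+15+10+0 = 65 Mbps, leaving 370.
Rank by revenue per Mbps: Client X 23 > Client J 19 > Client E 14 > Client B 11 > Client P 9 > Client G 6 > Client V 5.
Client X takes 90 more to reach its cap of 90 ; 280 left.
Give Client J 75 more to hit its cap of 85 ; 205 left.
Client E: +60 to 75 (cap) ; 145 left.
Client B: +70 to 85 (cap) ; 75 left.
Only 75 left; Client P takes them to reach 80.
Total = 6×10 + 9×80 + 11×85 + 19×85 + 14×75 + 5×10 + 23×90 = 6500.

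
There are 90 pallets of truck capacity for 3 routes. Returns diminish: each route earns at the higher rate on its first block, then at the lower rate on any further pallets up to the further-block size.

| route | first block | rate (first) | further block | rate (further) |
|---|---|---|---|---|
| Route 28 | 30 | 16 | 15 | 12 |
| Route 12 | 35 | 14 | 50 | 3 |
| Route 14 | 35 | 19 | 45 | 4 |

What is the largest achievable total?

1495

Treat each block as its own option and order by rate: Route 14/first 19 > Route 28/first 16 > Route 12/first 14 > Route 28/second 12 > Route 14/second 4 > Route 12/second 3.
Route 14/first (19): +35 → 55 left.
Route 28/first (16): +30 → 25 left.
Route 12/first: +25 of 35 at 14; pool empty.
Total = 19×35 + 16×30 + 14×25 = 1495.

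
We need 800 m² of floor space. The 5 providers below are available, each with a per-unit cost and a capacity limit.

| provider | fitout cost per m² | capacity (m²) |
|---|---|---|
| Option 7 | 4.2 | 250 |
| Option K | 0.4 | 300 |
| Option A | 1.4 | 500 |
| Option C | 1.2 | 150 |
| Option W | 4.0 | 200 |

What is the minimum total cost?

Fill from the cheapest provider first.
Take 300 from Option K at 0.4 → need 500 more.
Option C (1.2): use full 150 → 350 m² to go.
Take 350 from Option A at 1.4 to finish.
Option W, Option 7: unused.
Cost = 300×0.4 + 150×1.2 + 350×1.4 = 790.

790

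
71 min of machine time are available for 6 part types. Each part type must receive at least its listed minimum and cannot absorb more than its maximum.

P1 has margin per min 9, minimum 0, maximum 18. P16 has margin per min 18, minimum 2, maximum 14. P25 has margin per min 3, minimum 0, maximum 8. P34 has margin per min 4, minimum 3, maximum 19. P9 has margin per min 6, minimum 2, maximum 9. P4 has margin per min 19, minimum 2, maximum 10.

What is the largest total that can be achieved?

737

Meeting every minimum uses 0+2+0+3+2+2 = 9 min, leaving 62.
Rank by margin per min: P4 19 > P16 18 > P1 9 > P9 6 > P34 4 > P25 3.
P4: +8 to 10 (cap) → 54 left.
P16: +12 to 14 (cap) → 42 left.
Give P1 18 more to hit its cap of 18 → 24 left.
P9: +7 to 9 (cap) → 17 left.
P34: +16 to 19 (cap) → 1 left.
P25: +1 (room for 8) → 1. Pool exhausted.
Total = 9×18 + 18×14 + 3×1 + 4×19 + 6×9 + 19×10 = 737.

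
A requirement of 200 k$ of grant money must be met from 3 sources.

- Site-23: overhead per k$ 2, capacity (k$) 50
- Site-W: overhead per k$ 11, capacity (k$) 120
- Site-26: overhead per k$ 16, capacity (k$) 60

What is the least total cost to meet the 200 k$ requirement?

Fill from the cheapest source first.
Take 50 from Site-23 at 2 → need 150 more.
Site-W at 11: take all 120 k$ → 30 still needed.
Site-26 at 16: take 30 of its 60 → requirement met.
Cost = 50×2 + 120×11 + 30×16 = 1900.

1900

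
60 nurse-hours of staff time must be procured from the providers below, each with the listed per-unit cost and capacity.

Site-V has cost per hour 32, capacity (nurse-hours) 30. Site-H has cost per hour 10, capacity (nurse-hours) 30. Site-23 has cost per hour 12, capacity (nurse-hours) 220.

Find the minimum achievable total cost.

660

Fill from the cheapest provider first.
Take 30 from Site-H at 10 ; need 30 more.
Take 30 from Site-23 at 12 to finish.
Site-V: unused.
Cost = 30×10 + 30×12 = 660.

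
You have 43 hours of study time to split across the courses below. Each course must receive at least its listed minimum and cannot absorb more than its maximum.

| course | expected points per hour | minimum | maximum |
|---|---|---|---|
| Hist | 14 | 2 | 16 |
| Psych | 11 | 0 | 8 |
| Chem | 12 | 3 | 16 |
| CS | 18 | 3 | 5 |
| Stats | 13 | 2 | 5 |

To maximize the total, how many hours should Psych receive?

Meeting every minimum uses 2+0+3+3+2 = 10 hours, leaving 33.
Highest expected points per hour first: CS 18 > Hist 14 > Stats 13 > Chem 12 > Psych 11.
CS: +2 to 5 (cap) ; 31 left.
Give Hist 14 more to hit its cap of 16 ; 17 left.
Give Stats 3 more to hit its cap of 5 ; 14 left.
Chem: +13 to 16 (cap) ; 1 left.
Psych: +1 (room for 8) → 1. Pool exhausted.

1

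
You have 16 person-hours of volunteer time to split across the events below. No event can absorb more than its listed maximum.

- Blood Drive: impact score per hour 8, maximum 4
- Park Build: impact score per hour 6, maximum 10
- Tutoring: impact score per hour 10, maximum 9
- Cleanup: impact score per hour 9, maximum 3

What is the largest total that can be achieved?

Rank by impact score per hour: Tutoring 10 > Cleanup 9 > Blood Drive 8 > Park Build 6.
Tutoring takes 9 to reach its cap of 9 → 7 left.
Give Cleanup 3 to hit its cap of 3 → 4 left.
Blood Drive: +4 to 4 (cap) → 0 left.
Total = 8×4 + 10×9 + 9×3 = 149.

149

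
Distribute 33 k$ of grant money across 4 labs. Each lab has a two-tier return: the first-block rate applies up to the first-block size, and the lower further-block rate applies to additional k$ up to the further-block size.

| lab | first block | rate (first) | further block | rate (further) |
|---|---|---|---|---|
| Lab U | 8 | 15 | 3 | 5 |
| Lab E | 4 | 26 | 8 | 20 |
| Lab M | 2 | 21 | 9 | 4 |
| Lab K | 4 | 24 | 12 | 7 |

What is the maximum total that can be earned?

Treat each block as its own option and order by rate: Lab E/tier1 26 > Lab K/tier1 24 > Lab M/tier1 21 > Lab E/tier2 20 > Lab U/tier1 15 > Lab K/tier2 7 > Lab U/tier2 5 > Lab M/tier2 4.
Lab E tier1 at 26: fill all 4 — 29 left.
Lab K tier1 at 24: fill all 4 — 25 left.
Lab M/tier1 (21): +2 — 23 left.
Fill Lab E tier2 block (8 at 20) — 15 left.
Lab U tier1 at 15: fill all 8 — 7 left.
Lab K/tier2: +7 of 12 at 7; pool empty.
Total = 26×4 + 24×4 + 21×2 + 20×8 + 15×8 + 7×7 = 571.

571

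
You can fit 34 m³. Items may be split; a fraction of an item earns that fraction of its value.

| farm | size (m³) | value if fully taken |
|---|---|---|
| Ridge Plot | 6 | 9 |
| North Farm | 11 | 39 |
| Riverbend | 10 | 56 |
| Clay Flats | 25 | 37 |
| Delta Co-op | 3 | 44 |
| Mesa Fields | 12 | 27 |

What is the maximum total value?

Best value per unit of size first: Delta Co-op 44/3≈14.7, Riverbend 56/10≈5.6, North Farm 39/11≈3.55, Mesa Fields 27/12≈2.25, Ridge Plot 9/6≈1.5, Clay Flats 37/25≈1.48.
Take all of Delta Co-op (3 m³, value 44) ; 31 m³ left.
Take all of Riverbend (10 m³, value 56) ; 21 m³ left.
All 11 m³ of North Farm fit (value 39) ; 10 remain.
Fill the last 10 m³ with part of Mesa Fields: 10/12 of it earns 22.5.
Total value = 161.5.

161.5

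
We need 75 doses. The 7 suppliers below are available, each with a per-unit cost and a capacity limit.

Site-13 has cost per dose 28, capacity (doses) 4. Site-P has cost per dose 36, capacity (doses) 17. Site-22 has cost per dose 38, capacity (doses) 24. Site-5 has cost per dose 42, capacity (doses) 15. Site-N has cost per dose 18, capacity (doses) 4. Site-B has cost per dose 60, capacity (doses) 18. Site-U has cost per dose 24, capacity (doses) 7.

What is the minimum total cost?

Use suppliers in increasing cost order.
Take 4 from Site-N at 18 ; need 71 more.
Site-U at 24: take all 7 doses ; 64 still needed.
Site-13 at 28: take all 4 doses ; 60 still needed.
Take 17 from Site-P at 36 ; need 43 more.
Site-22 at 38: take all 24 doses ; 19 still needed.
Site-5 (42): use full 15 ; 4 doses to go.
Site-B at 60: take 4 of its 18 ; requirement met.
Cost = 4×18 + 7×24 + 4×28 + 17×36 + 24×38 + 15×42 + 4×60 = 2746.

2746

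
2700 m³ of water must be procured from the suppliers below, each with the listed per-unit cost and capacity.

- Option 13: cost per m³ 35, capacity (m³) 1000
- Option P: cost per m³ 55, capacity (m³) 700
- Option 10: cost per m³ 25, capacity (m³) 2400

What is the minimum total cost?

Cheapest first:
Option 10 at 25: take all 2400 m³ — 300 still needed.
Take 300 from Option 13 at 35 to finish.
Option P: unused.
Cost = 2400×25 + 300×35 = 70500.

70500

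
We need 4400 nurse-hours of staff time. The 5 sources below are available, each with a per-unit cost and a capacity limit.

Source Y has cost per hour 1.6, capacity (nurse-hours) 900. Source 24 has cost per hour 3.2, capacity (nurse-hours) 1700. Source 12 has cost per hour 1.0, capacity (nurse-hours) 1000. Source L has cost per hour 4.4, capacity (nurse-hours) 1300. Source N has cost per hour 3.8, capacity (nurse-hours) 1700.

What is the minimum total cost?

10920

Fill from the cheapest source first.
Take 1000 from Source 12 at 1.0 ; need 3400 more.
Source Y (1.6): use full 900 ; 2500 nurse-hours to go.
Take 1700 from Source 24 at 3.2 ; need 800 more.
Source N at 3.8: take 800 of its 1700 ; requirement met.
Source L: unused.
Cost = 1000×1.0 + 900×1.6 + 1700×3.2 + 800×3.8 = 10920.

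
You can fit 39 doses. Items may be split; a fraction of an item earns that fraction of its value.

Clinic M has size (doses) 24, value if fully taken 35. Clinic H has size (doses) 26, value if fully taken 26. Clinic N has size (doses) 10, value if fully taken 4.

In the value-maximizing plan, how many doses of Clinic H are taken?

15

Best value per unit of size first: Clinic M 35/24≈1.46, Clinic H 26/26≈1, Clinic N 4/10≈0.4.
Clinic M: take in full, 24 doses for value 35 → 15 left.
15 doses left: a 15/26 share of Clinic H gives 26×15/26 = 15.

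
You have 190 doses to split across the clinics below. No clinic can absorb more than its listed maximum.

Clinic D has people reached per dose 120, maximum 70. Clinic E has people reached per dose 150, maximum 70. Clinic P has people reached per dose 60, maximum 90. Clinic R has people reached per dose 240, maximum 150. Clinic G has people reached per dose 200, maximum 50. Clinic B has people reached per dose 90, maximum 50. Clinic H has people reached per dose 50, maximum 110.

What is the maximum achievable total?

Rank by people reached per dose: Clinic R 240 > Clinic G 200 > Clinic E 150 > Clinic D 120 > Clinic B 90 > Clinic P 60 > Clinic H 50.
Clinic R takes 150 to reach its cap of 150 → 40 left.
Clinic G: +40 (room for 50) → 40. Pool exhausted.
Total = 240×150 + 200×40 = 44000.

44000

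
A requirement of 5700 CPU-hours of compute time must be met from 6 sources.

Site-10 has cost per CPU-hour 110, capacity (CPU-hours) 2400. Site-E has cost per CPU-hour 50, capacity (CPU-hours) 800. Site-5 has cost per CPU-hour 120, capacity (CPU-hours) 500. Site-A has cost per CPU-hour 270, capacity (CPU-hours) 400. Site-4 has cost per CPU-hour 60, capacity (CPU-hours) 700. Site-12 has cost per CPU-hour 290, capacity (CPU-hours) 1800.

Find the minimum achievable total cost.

775000

Cheapest first:
Take 800 from Site-E at 50 → need 4900 more.
Take 700 from Site-4 at 60 → need 4200 more.
Site-10 at 110: take all 2400 CPU-hours → 1800 still needed.
Take 500 from Site-5 at 120 → need 1300 more.
Take 400 from Site-A at 270 → need 900 more.
Site-12 (290): take the remaining 900 → done.
Cost = 800×50 + 700×60 + 2400×110 + 500×120 + 400×270 + 900×290 = 775000.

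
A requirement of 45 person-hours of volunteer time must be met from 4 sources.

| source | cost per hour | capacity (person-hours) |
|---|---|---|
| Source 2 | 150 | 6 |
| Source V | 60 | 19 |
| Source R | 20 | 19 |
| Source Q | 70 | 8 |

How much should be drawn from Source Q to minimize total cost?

7

Use sources in increasing cost order.
Source R (20): use full 19 ; 26 person-hours to go.
Source V at 60: take all 19 person-hours ; 7 still needed.
Take 7 from Source Q at 70 to finish.
Source 2: unused.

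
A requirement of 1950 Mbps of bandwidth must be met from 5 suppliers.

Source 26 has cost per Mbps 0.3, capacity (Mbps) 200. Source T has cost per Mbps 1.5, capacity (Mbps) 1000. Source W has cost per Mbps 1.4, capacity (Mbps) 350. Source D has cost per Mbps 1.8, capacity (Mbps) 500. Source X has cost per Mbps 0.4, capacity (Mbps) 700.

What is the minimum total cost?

Use suppliers in increasing cost order.
Take 200 from Source 26 at 0.3 ; need 1750 more.
Source X (0.4): use full 700 ; 1050 Mbps to go.
Source W (1.4): use full 350 ; 700 Mbps to go.
Take 700 from Source T at 1.5 to finish.
Source D: unused.
Cost = 200×0.3 + 700×0.4 + 350×1.4 + 700×1.5 = 1880.

1880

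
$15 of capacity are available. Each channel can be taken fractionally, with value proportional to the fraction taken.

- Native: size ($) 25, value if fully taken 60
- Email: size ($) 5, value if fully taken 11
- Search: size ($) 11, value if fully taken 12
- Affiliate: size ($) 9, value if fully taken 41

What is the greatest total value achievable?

55.4

Sort by value density: Affiliate 41/9≈4.56, Native 60/25≈2.4, Email 11/5≈2.2, Search 12/11≈1.09.
Affiliate: take in full, 9 $ for value 41 — 6 left.
Only 6 $ remain; take 6/25 of Native for value 60×6/25 = 14.4.
Total value = 55.4.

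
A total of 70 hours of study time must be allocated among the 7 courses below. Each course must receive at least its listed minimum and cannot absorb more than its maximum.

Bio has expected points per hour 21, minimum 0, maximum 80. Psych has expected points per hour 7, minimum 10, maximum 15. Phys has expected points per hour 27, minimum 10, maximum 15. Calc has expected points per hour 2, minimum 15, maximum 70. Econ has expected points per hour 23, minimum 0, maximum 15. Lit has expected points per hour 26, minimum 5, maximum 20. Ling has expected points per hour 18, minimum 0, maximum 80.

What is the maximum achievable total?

Meeting every minimum uses 0+10+10+15+0+5+0 = 40 hours, leaving 30.
Order the courses by expected points per hour: Phys 27 > Lit 26 > Econ 23 > Bio 21 > Ling 18 > Psych 7 > Calc 2.
Phys takes 5 more to reach its cap of 15 → 25 left.
Lit: +15 to 20 (cap) → 10 left.
Only 10 left; Econ takes them to reach 10.
Total = 7×10 + 27×15 + 2×15 + 23×10 + 26×20 = 1255.

1255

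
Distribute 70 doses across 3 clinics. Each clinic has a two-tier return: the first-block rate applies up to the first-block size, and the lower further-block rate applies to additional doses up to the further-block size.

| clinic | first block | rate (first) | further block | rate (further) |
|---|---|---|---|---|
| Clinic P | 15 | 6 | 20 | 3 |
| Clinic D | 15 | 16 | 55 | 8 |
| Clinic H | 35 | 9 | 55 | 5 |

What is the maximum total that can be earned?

715

Order all 6 blocks by rate: Clinic D/first 16 > Clinic H/first 9 > Clinic D/second 8 > Clinic P/first 6 > Clinic H/second 5 > Clinic P/second 3.
Clinic D first at 16: fill all 15 — 55 left.
Fill Clinic H first block (35 at 9) — 20 left.
Clinic D/second: +20 of 55 at 8; pool empty.
Total = 16×15 + 9×35 + 8×20 = 715.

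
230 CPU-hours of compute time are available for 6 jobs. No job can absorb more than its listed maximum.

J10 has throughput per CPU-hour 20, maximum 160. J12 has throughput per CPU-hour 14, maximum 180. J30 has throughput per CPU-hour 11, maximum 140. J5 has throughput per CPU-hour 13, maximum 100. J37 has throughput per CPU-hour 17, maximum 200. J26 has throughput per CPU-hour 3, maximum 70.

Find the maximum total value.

4390

Order the jobs by throughput per CPU-hour: J10 20 > J37 17 > J12 14 > J5 13 > J30 11 > J26 3.
J10: +160 to 160 (cap) — 70 left.
J37: +70 (room for 200) → 70. Pool exhausted.
Total = 20×160 + 17×70 = 4390.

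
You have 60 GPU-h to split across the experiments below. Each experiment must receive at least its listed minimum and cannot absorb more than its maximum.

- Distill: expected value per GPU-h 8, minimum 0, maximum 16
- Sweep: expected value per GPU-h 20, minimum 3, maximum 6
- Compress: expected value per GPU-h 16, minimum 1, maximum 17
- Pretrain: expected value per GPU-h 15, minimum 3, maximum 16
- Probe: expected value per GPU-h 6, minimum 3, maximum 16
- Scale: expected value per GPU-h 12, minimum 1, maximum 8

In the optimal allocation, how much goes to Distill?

Meeting every minimum uses 0+3+1+3+3+1 = 11 GPU-h, leaving 49.
Order the experiments by expected value per GPU-h: Sweep 20 > Compress 16 > Pretrain 15 > Scale 12 > Distill 8 > Probe 6.
Give Sweep 3 more to hit its cap of 6 — 46 left.
Compress takes 16 more to reach its cap of 17 — 30 left.
Pretrain: +13 to 16 (cap) — 17 left.
Scale takes 7 more to reach its cap of 8 — 10 left.
Only 10 left; Distill takes them to reach 10.

10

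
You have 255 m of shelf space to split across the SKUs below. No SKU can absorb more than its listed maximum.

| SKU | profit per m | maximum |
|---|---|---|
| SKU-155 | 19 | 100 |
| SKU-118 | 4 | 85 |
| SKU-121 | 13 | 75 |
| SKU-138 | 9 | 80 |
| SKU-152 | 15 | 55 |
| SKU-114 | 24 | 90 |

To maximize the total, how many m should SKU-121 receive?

10

Order the SKUs by profit per m: SKU-114 24 > SKU-155 19 > SKU-152 15 > SKU-121 13 > SKU-138 9 > SKU-118 4.
SKU-114: +90 to 90 (cap) — 165 left.
Give SKU-155 100 to hit its cap of 100 — 65 left.
SKU-152: +55 to 55 (cap) — 10 left.
Only 10 left; SKU-121 takes them to reach 10.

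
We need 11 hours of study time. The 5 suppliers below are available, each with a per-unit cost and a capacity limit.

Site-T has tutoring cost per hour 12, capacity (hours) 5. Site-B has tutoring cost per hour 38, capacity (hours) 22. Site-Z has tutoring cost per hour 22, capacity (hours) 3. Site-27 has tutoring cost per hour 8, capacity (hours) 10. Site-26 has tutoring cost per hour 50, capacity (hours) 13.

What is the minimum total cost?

92

Cheapest first:
Site-27 (8): use full 10 — 1 hours to go.
Site-T (12): take the remaining 1 — done.
Site-Z, Site-B, Site-26: unused.
Cost = 10×8 + 1×12 = 92.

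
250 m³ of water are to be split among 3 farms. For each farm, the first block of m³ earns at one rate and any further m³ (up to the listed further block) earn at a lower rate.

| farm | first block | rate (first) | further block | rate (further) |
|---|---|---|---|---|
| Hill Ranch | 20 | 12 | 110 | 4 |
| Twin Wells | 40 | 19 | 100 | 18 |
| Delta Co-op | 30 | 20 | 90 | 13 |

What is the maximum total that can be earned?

4200

Order all 6 blocks by rate: Delta Co-op/T1 20 > Twin Wells/T1 19 > Twin Wells/T2 18 > Delta Co-op/T2 13 > Hill Ranch/T1 12 > Hill Ranch/T2 4.
Delta Co-op/T1 (20): +30 → 220 left.
Fill Twin Wells T1 block (40 at 19) → 180 left.
Fill Twin Wells T2 block (100 at 18) → 80 left.
Delta Co-op/T2: +80 of 90 at 13; pool empty.
Total = 20×30 + 19×40 + 18×100 + 13×80 = 4200.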